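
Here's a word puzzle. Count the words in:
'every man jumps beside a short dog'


Split into words: every | man | jumps | beside | a | short | dog = 7 words.

7


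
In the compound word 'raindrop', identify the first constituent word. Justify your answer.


Split 'raindrop' into 'rain' + 'drop'. The first part is 'rain'.

rain


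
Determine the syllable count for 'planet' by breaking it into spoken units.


Break 'planet' into syllables: plan-et -> plan | et = 2 syllables

2 syllables


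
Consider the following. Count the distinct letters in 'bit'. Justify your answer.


Unique letters in 'bit': {b, i, t} = 3 distinct letters.

3


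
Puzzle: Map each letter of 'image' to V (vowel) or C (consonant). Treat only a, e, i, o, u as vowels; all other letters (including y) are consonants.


Letter mapping: i = V, m = C, a = V, g = C, e = V.

VCVCV


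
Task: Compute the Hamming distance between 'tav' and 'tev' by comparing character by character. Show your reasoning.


Alignment:
Position 1: 't' vs 't' = match
Position 2: 'a' vs 'e' = DIFFER
Position 3: 'v' vs 'v' = match
Total differences: 1

1


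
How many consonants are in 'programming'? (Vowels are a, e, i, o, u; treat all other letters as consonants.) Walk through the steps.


Consonants in 'programming': p, r, g, r, m, m, n, g = 8 consonants.

8


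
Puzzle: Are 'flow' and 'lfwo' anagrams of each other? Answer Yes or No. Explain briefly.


Sorted letters of 'flow': 'flow'
Sorted letters of 'lfwo': 'flow'
They match.

Yes


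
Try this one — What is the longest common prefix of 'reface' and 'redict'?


Compare from the start: 2 characters match: 're'. Mismatch at position 3: 'f' vs 'd'.

re


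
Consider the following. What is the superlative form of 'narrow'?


Apply superlative formation (add -est): 'narrow' -> 'narrowest'.

narrowest


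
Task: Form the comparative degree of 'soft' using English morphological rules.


Apply comparative formation (add -er): 'soft' -> 'softer'.

softer


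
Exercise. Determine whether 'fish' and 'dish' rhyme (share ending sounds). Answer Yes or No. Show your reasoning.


Rime (stressed vowel + following sounds) of 'fish': -ish = /ɪʃ/
Rime of 'dish': -ish = /ɪʃ/
/ɪʃ/ and /ɪʃ/ are the same ending sound, so the words rhyme.

Yes


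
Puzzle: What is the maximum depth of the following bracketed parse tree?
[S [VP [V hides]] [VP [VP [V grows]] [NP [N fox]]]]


Count bracket nesting levels:
'[' at pos 0: depth = 1
'[' at pos 3: depth = 2
'[' at pos 7: depth = 3
'[' at pos 18: depth = 2
'[' at pos 22: depth = 3
'[' at pos 26: depth = 4
'[' at pos 37: depth = 3
'[' at pos 41: depth = 4
Maximum depth reached: 4

4


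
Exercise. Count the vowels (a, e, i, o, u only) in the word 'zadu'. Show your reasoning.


Vowels in 'zadu': a, u = 2 vowels.

2


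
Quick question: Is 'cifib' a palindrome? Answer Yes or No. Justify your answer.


Forward: 'cifib'
Reversed: 'bific'
They differ.

No


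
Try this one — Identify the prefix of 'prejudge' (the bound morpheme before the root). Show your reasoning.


The word 'prejudge' = 'pre' (prefix) + 'judge' (root). The prefix is 'pre'.

pre


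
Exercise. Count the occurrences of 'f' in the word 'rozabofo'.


Letter 'f' in 'rozabofo': found at position(s) 7 = 1 occurrence(s).

1


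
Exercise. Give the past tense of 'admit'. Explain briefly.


Apply rule: Double final consonant and add -ed. 'admit' becomes 'admitted'.

admitted


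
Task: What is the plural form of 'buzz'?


Apply rule: Add -es (sibilant/fricative ending). 'buzz' becomes 'buzzes'.

buzzes


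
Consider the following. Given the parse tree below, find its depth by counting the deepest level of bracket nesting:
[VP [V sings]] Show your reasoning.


Count bracket nesting levels:
'[' at pos 0: depth = 1
'[' at pos 4: depth = 2
Maximum depth reached: 2

2


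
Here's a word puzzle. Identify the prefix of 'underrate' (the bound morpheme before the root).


The word 'underrate' = 'under' (prefix) + 'rate' (root). The prefix is 'under'.

under


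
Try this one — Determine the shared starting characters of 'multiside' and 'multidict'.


Compare from the start: 5 characters match: 'multi'. Mismatch at position 6: 's' vs 'd'.

multi


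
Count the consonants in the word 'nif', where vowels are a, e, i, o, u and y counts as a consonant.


Consonants in 'nif': n, f = 2 consonants.

2


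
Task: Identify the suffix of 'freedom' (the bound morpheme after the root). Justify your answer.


The word 'freedom' = 'free' (root) + '-dom' (suffix). The suffix is '-dom'.

dom


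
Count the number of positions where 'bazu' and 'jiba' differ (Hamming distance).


Alignment:
Position 1: 'b' vs 'j' = DIFFER
Position 2: 'a' vs 'i' = DIFFER
Position 3: 'z' vs 'b' = DIFFER
Position 4: 'u' vs 'a' = DIFFER
Total differences: 4

4


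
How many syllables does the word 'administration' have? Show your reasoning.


Break 'administration' into syllables: ad-min-is-tra-tion -> ad | min | is | tra | tion = 5 syllables

5 syllables


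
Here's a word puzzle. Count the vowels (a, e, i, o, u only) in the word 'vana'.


Vowels in 'vana': a, a = 2 vowels.

2


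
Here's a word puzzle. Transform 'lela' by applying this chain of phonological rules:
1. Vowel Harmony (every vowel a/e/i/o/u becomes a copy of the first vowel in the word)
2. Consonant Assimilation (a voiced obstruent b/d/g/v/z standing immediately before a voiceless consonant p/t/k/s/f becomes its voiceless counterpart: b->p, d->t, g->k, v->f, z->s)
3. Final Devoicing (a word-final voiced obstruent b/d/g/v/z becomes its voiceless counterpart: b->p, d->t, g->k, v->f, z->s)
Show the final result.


Starting form: 'lela'
Rule 1: Vowel Harmony: all vowels become 'e' (matching first vowel). 'lela' -> 'lele'
Rule 2: Consonant Assimilation: no voiced obstruent (b/d/g/v/z) stands immediately before a voiceless consonant (p/t/k/s/f). No change.
Rule 3: Final Devoicing: the word ends in the vowel 'e', not a consonant. No change.
Final form: 'lele'

lele


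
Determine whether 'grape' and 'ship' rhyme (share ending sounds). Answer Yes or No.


Rime (stressed vowel + following sounds) of 'grape': -ape = /eɪp/
Rime of 'ship': -ip = /ɪp/
/eɪp/ and /ɪp/ are different ending sounds, so the words do not rhyme.

No


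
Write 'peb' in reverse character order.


Reverse 'peb' character by character: 'bep'.

bep


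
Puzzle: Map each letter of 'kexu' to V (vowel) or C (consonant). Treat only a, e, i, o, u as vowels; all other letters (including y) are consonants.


Letter mapping: k = C, e = V, x = C, u = V.

CVCV


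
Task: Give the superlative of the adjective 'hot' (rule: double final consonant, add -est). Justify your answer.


Apply superlative formation (double final consonant, add -est): 'hot' -> 'hottest'.

hottest


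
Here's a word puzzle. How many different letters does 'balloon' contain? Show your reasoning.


Unique letters in 'balloon': {a, b, l, n, o} = 5 distinct letters.

5


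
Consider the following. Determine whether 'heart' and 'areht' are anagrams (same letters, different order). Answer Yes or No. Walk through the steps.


Sorted letters of 'heart': 'aehrt'
Sorted letters of 'areht': 'aehrt'
They match.

Yes


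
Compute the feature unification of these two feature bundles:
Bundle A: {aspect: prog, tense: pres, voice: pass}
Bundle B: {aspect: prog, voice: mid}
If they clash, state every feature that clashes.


Compare features:
aspect: A=prog vs B=prog -> unified: prog
tense: A=pres vs B=_ -> unified: pres
voice: A=pass vs B=mid -> CLASH
Clash detected on feature 'voice' (pass vs mid); unification fails.

CLASH on 'voice' (pass vs mid)


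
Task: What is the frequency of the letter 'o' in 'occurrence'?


Letter 'o' in 'occurrence': found at position(s) 1 = 1 occurrence(s).

1


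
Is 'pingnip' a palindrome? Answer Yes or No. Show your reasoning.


Forward: 'pingnip'
Reversed: 'pingnip'
They are identical.

Yes


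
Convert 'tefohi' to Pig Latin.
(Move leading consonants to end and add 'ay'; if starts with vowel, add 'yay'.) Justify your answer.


'tefohi': move consonant cluster 't' to end and add 'ay': 'efohitay'.

efohitay


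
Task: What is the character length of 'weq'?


Spell out 'weq' and number each letter: w(1), e(2), q(3). Total: 3 letters.

3


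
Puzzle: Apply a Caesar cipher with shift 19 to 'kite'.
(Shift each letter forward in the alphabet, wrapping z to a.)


Shift each letter by 19: k -> d, i -> b, t -> m, e -> x. Result: 'dbmx'.

dbmx


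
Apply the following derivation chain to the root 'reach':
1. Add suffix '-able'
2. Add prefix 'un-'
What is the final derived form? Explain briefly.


Step 1: Add suffix '-able' to 'reach' = 'reachable'
Step 2: Add prefix 'un-' to 'reachable' = 'unreachable'

unreachable


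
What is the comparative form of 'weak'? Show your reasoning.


Apply comparative formation (add -er): 'weak' -> 'weaker'.

weaker


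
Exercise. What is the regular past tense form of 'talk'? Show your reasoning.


Apply rule: Add -ed. 'talk' becomes 'talked'.

talked


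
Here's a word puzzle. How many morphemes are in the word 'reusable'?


Decomposition: re- (prefix) + use (root) + -able (suffix) = 3 morpheme(s)

3 morphemes


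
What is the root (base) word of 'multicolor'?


Remove prefix 'multi' from 'multicolor' to get root 'color'.

color


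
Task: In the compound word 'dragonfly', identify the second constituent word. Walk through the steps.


Split 'dragonfly' into 'dragon' + 'fly'. The second part is 'fly'.

fly


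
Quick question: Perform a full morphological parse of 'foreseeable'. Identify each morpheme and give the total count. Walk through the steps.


Step 1: Identify prefix: 'fore' (meaning: before/front)
Step 2: Identify root: 'see'
Step 3: Identify suffix(es): 'able'
Decomposition: fore- (prefix: before/front) + see (root) + -able (suffix: capable of)
Total morphemes: 3

3 morphemes (fore- (prefix: before/front) + see (root) + -able (suffix: capable of))


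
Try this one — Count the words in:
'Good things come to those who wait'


Split into words: Good | things | come | to | those | who | wait = 7 words.

7


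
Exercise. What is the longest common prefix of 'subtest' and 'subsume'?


Compare from the start: 3 characters match: 'sub'. Mismatch at position 4: 't' vs 's'.

sub


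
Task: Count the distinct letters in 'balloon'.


Unique letters in 'balloon': {a, b, l, n, o} = 5 distinct letters.

5


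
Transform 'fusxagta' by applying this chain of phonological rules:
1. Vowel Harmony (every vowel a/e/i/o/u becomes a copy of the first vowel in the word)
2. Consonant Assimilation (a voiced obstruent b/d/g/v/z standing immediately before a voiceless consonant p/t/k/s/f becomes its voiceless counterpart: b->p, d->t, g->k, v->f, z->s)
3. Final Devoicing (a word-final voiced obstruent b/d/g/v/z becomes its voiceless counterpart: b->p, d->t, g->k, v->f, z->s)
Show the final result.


Starting form: 'fusxagta'
Rule 1: Vowel Harmony: all vowels become 'u' (matching first vowel). 'fusxagta' -> 'fusxugtu'
Rule 2: Consonant Assimilation: voiced obstruent before voiceless consonant becomes voiceless ('gt' -> 'kt'). 'fusxugtu' -> 'fusxuktu'
Rule 3: Final Devoicing: the word ends in the vowel 'u', not a consonant. No change.
Final form: 'fusxuktu'

fusxuktu


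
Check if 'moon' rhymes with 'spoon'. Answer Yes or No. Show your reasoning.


Rime (stressed vowel + following sounds) of 'moon': -oon = /uːn/
Rime of 'spoon': -oon = /uːn/
/uːn/ and /uːn/ are the same ending sound, so the words rhyme.

Yes


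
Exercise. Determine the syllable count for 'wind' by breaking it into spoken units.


Break 'wind' into syllables: wind -> wind = 1 syllable

1 syllable


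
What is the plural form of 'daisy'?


Apply rule: Change -y to -ies (consonant + y). 'daisy' becomes 'daisies'.

daisies


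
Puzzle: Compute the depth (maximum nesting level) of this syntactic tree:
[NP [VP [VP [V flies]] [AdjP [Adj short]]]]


Count bracket nesting levels:
'[' at pos 0: depth = 1
'[' at pos 4: depth = 2
'[' at pos 8: depth = 3
'[' at pos 12: depth = 4
'[' at pos 23: depth = 3
'[' at pos 29: depth = 4
Maximum depth reached: 4

4


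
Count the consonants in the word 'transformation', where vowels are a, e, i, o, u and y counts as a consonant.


Consonants in 'transformation': t, r, n, s, f, r, m, t, n = 9 consonants.

9


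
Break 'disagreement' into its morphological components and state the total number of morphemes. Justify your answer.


Step 1: Identify prefix: 'dis' (meaning: not/apart)
Step 2: Identify root: 'agree'
Step 3: Identify suffix(es): 'ment'
Decomposition: dis- (prefix: not/apart) + agree (root) + -ment (suffix: action/result)
Total morphemes: 3

3 morphemes (dis- (prefix: not/apart) + agree (root) + -ment (suffix: action/result))


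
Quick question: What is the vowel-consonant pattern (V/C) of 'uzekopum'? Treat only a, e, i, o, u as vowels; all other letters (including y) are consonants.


Letter mapping: u = V, z = C, e = V, k = C, o = V, p = C, u = V, m = C.

VCVCVCVC


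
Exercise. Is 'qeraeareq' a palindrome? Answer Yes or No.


Forward: 'qeraeareq'
Reversed: 'qeraeareq'
They are identical.

Yes


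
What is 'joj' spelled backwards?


Reverse 'joj' character by character: 'joj'.

joj


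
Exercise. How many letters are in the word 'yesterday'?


Spell out 'yesterday' and number each letter: y(1), e(2), s(3), t(4), e(5), r(6), d(7), a(8), y(9). Total: 9 letters.

9


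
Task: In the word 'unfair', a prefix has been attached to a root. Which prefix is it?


The word 'unfair' = 'un' (prefix) + 'fair' (root). The prefix is 'un'.

un


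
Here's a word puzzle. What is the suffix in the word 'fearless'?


The word 'fearless' = 'fear' (root) + '-less' (suffix). The suffix is '-less'.

less


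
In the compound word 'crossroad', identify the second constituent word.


Split 'crossroad' into 'cross' + 'road'. The second part is 'road'.

road


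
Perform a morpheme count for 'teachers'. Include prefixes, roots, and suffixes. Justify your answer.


Decomposition: teach (root) + -er (suffix) + -s (plural) = 3 morpheme(s)

3 morphemes


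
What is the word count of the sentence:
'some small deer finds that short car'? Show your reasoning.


Split into words: some | small | deer | finds | that | short | car = 7 words.

7


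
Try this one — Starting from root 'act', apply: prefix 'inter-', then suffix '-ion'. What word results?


Step 1: Add prefix 'inter-' to 'act' = 'interact'
Step 2: Add suffix '-ion' to 'interact' = 'interaction'

interaction


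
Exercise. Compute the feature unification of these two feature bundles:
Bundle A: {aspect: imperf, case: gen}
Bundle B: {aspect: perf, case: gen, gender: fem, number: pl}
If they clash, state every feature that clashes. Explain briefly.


Compare features:
aspect: A=imperf vs B=perf -> CLASH
case: A=gen vs B=gen -> unified: gen
gender: A=_ vs B=fem -> unified: fem
number: A=_ vs B=pl -> unified: pl
Clash detected on feature 'aspect' (imperf vs perf); unification fails.

CLASH on 'aspect' (imperf vs perf)


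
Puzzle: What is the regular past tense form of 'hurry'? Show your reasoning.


Apply rule: Change -y to -ied. 'hurry' becomes 'hurried'.

hurried


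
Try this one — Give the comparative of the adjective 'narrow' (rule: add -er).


Apply comparative formation (add -er): 'narrow' -> 'narrower'.

narrower


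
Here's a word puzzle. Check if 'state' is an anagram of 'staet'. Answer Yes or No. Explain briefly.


Sorted letters of 'state': 'aestt'
Sorted letters of 'staet': 'aestt'
They match.

Yes


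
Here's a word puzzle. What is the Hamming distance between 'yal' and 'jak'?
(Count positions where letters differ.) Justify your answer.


Alignment:
Position 1: 'y' vs 'j' = DIFFER
Position 2: 'a' vs 'a' = match
Position 3: 'l' vs 'k' = DIFFER
Total differences: 2

2


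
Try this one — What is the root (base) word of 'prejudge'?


Remove prefix 'pre' from 'prejudge' to get root 'judge'.

judge


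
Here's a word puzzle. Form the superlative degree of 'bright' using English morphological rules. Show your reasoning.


Apply superlative formation (add -est): 'bright' -> 'brightest'.

brightest


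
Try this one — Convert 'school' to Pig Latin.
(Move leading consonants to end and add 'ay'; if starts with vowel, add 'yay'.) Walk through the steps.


'school': move consonant cluster 'sch' to end and add 'ay': 'oolschay'.

oolschay


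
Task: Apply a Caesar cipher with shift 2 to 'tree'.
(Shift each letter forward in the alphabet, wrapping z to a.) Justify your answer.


Shift each letter by 2: t -> v, r -> t, e -> g, e -> g. Result: 'vtgg'.

vtgg


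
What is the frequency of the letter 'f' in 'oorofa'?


Letter 'f' in 'oorofa': found at position(s) 5 = 1 occurrence(s).

1


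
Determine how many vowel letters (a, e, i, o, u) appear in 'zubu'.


Vowels in 'zubu': u, u = 2 vowels.

2


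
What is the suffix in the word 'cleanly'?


The word 'cleanly' = 'clean' (root) + '-ly' (suffix). The suffix is '-ly'.

ly


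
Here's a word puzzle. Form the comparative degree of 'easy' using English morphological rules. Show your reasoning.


Apply comparative formation (consonant + y: change y to i, add -er): 'easy' -> 'easier'.

easier


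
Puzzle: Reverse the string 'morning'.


Reverse 'morning' character by character: 'gninrom'.

gninrom


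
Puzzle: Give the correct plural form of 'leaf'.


Apply rule: Change -f to -ves. 'leaf' becomes 'leaves'.

leaves


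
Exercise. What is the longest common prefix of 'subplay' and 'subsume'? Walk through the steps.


Compare from the start: 3 characters match: 'sub'. Mismatch at position 4: 'p' vs 's'.

sub


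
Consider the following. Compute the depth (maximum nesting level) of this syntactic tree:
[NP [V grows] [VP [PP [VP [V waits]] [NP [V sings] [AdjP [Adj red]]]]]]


Count bracket nesting levels:
'[' at pos 0: depth = 1
'[' at pos 4: depth = 2
'[' at pos 14: depth = 2
'[' at pos 18: depth = 3
'[' at pos 22: depth = 4
'[' at pos 26: depth = 5
'[' at pos 37: depth = 4
'[' at pos 41: depth = 5
'[' at pos 51: depth = 5
'[' at pos 57: depth = 6
Maximum depth reached: 6

6


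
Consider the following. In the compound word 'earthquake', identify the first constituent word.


Split 'earthquake' into 'earth' + 'quake'. The first part is 'earth'.

earth


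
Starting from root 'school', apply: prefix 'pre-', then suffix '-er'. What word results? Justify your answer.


Step 1: Add prefix 'pre-' to 'school' = 'preschool'
Step 2: Add suffix '-er' to 'preschool' = 'preschooler'

preschooler


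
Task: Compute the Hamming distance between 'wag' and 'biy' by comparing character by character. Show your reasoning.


Alignment:
Position 1: 'w' vs 'b' = DIFFER
Position 2: 'a' vs 'i' = DIFFER
Position 3: 'g' vs 'y' = DIFFER
Total differences: 3

3


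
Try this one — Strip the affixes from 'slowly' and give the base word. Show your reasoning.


Remove suffix '-ly' from 'slowly' to get root 'slow'.

slow


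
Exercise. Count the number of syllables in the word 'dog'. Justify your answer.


Break 'dog' into syllables: dog -> dog = 1 syllable

1 syllable


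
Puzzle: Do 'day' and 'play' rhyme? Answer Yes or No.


Rime (stressed vowel + following sounds) of 'day': -ay = /eɪ/
Rime of 'play': -ay = /eɪ/
/eɪ/ and /eɪ/ are the same ending sound, so the words rhyme.

Yes


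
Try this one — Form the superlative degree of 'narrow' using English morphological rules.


Apply superlative formation (add -est): 'narrow' -> 'narrowest'.

narrowest


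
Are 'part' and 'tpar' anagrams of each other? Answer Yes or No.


Sorted letters of 'part': 'aprt'
Sorted letters of 'tpar': 'aprt'
They match.

Yes


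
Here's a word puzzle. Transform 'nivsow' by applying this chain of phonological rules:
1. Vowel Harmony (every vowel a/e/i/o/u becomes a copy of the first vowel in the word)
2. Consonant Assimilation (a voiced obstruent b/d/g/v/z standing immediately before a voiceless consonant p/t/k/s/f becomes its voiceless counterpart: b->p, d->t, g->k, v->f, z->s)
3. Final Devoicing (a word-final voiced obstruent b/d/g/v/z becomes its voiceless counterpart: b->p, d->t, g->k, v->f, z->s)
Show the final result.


Starting form: 'nivsow'
Rule 1: Vowel Harmony: all vowels become 'i' (matching first vowel). 'nivsow' -> 'nivsiw'
Rule 2: Consonant Assimilation: voiced obstruent before voiceless consonant becomes voiceless ('vs' -> 'fs'). 'nivsiw' -> 'nifsiw'
Rule 3: Final Devoicing: final consonant 'w' is not one of the voiced obstruents b/d/g/v/z. No change.
Final form: 'nifsiw'

nifsiw


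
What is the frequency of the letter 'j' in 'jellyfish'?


Letter 'j' in 'jellyfish': found at position(s) 1 = 1 occurrence(s).

1


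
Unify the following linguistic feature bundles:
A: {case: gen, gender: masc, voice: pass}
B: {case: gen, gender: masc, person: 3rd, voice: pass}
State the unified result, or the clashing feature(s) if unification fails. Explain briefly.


Compare features:
case: A=gen vs B=gen -> unified: gen
gender: A=masc vs B=masc -> unified: masc
person: A=_ vs B=3rd -> unified: 3rd
voice: A=pass vs B=pass -> unified: pass
No clashes found.

Unified: {case: gen, gender: masc, person: 3rd, voice: pass}


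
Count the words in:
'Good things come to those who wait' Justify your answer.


Split into words: Good | things | come | to | those | who | wait = 7 words.

7


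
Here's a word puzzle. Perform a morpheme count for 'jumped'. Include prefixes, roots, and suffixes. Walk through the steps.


Decomposition: jump (root) + -ed (suffix) = 2 morpheme(s)

2 morphemes


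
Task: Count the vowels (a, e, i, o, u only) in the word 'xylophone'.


Vowels in 'xylophone': o, o, e = 3 vowels.

3


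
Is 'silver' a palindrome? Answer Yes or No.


Forward: 'silver'
Reversed: 'revlis'
They differ.

No


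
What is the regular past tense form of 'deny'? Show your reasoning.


Apply rule: Change -y to -ied. 'deny' becomes 'denied'.

denied


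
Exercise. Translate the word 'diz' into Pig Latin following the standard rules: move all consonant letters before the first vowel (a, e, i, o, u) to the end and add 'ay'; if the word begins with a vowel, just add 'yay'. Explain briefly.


'diz': move consonant cluster 'd' to end and add 'ay': 'izday'.

izday


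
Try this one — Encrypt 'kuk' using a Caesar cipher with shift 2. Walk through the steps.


Shift each letter by 2: k -> m, u -> w, k -> m. Result: 'mwm'.

mwm


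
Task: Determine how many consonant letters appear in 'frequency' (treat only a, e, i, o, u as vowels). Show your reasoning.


Consonants in 'frequency': f, r, q, n, c, y = 6 consonants.

6


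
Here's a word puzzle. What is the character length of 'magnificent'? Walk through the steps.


Spell out 'magnificent' and number each letter: m(1), a(2), g(3), n(4), i(5), f(6), i(7), c(8), e(9), n(10), t(11). Total: 11 letters.

11


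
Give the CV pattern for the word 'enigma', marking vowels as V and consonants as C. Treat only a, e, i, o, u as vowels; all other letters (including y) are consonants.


Letter mapping: e = V, n = C, i = V, g = C, m = C, a = V.

VCVCCV


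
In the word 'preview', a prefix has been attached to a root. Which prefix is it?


The word 'preview' = 'pre' (prefix) + 'view' (root). The prefix is 'pre'.

pre


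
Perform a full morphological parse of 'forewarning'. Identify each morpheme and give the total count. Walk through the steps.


Step 1: Identify prefix: 'fore' (meaning: before/front)
Step 2: Identify root: 'warn'
Step 3: Identify suffix(es): 'ing'
Decomposition: fore- (prefix: before/front) + warn (root) + -ing (suffix: ongoing action)
Total morphemes: 3

3 morphemes (fore- (prefix: before/front) + warn (root) + -ing (suffix: ongoing action))


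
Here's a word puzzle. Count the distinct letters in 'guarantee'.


Unique letters in 'guarantee': {a, e, g, n, r, t, u} = 7 distinct letters.

7


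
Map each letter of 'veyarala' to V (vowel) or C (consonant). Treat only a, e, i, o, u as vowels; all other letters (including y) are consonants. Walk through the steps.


Letter mapping: v = C, e = V, y = C, a = V, r = C, a = V, l = C, a = V.

CVCVCVCV


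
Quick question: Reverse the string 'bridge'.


Reverse 'bridge' character by character: 'egdirb'.

egdirb


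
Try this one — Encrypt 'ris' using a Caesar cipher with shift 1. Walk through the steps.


Shift each letter by 1: r -> s, i -> j, s -> t. Result: 'sjt'.

sjt


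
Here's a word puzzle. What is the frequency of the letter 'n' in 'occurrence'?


Letter 'n' in 'occurrence': found at position(s) 8 = 1 occurrence(s).

1


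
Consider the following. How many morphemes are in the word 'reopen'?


Decomposition: re- (prefix) + open (root) = 2 morpheme(s)

2 morphemes


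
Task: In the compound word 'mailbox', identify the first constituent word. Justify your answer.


Split 'mailbox' into 'mail' + 'box'. The first part is 'mail'.

mail


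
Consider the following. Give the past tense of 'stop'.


Apply rule: Double final consonant and add -ed. 'stop' becomes 'stopped'.

stopped


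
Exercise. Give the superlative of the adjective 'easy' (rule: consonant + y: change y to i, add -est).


Apply superlative formation (consonant + y: change y to i, add -est): 'easy' -> 'easiest'.

easiest


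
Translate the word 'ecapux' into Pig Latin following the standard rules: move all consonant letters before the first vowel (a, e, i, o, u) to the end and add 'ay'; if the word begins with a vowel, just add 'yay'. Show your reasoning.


'ecapux' starts with a vowel, so add 'yay': 'ecapuxyay'.

ecapuxyay


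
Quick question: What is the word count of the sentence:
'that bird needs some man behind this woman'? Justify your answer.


Split into words: that | bird | needs | some | man | behind | this | woman = 8 words.

8


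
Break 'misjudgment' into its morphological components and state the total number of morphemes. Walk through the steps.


Step 1: Identify prefix: 'mis' (meaning: wrongly)
Step 2: Identify root: 'judge'
Step 3: Identify suffix(es): 'ment'
Decomposition: mis- (prefix: wrongly) + judge (root) + -ment (suffix: action/result)
Total morphemes: 3

3 morphemes (mis- (prefix: wrongly) + judge (root) + -ment (suffix: action/result))


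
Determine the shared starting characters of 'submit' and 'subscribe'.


Compare from the start: 3 characters match: 'sub'. Mismatch at position 4: 'm' vs 's'.

sub


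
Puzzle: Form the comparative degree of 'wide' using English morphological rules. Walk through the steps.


Apply comparative formation (ends in e: add -r): 'wide' -> 'wider'.

wider


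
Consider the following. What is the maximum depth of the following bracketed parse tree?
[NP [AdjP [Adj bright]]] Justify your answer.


Count bracket nesting levels:
'[' at pos 0: depth = 1
'[' at pos 4: depth = 2
'[' at pos 10: depth = 3
Maximum depth reached: 3

3


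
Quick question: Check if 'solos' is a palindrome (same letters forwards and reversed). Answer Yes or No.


Forward: 'solos'
Reversed: 'solos'
They are identical.

Yes


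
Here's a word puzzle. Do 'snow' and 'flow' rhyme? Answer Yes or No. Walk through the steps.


Rime (stressed vowel + following sounds) of 'snow': -ow = /oʊ/
Rime of 'flow': -ow = /oʊ/
/oʊ/ and /oʊ/ are the same ending sound, so the words rhyme.

Yes


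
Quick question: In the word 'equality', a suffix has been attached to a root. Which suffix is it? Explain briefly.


The word 'equality' = 'equal' (root) + '-ity' (suffix). The suffix is '-ity'.

ity


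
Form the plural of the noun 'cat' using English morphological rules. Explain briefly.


Apply rule: Add -s. 'cat' becomes 'cats'.

cats


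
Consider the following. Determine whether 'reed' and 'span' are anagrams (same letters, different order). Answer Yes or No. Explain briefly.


Sorted letters of 'reed': 'deer'
Sorted letters of 'span': 'anps'
They do not match.

No


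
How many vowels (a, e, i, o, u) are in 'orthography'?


Vowels in 'orthography': o, o, a = 3 vowels.

3


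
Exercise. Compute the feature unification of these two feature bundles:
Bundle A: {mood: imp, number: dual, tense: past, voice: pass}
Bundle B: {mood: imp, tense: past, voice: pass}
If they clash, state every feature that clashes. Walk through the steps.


Compare features:
mood: A=imp vs B=imp -> unified: imp
number: A=dual vs B=_ -> unified: dual
tense: A=past vs B=past -> unified: past
voice: A=pass vs B=pass -> unified: pass
No clashes found.

Unified: {mood: imp, number: dual, tense: past, voice: pass}


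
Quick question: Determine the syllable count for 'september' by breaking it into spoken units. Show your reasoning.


Break 'september' into syllables: sep-tem-ber -> sep | tem | ber = 3 syllables

3 syllables


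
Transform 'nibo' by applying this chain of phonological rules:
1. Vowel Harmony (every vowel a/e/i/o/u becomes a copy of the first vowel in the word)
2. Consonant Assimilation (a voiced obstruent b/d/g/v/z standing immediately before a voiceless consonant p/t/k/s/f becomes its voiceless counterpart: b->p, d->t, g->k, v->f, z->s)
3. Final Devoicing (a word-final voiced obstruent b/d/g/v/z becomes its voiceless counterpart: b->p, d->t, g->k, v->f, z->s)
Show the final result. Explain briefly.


Starting form: 'nibo'
Rule 1: Vowel Harmony: all vowels become 'i' (matching first vowel). 'nibo' -> 'nibi'
Rule 2: Consonant Assimilation: no voiced obstruent (b/d/g/v/z) stands immediately before a voiceless consonant (p/t/k/s/f). No change.
Rule 3: Final Devoicing: the word ends in the vowel 'i', not a consonant. No change.
Final form: 'nibi'

nibi


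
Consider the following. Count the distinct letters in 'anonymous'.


Unique letters in 'anonymous': {a, m, n, o, s, u, y} = 7 distinct letters.

7


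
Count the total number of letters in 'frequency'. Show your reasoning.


Spell out 'frequency' and number each letter: f(1), r(2), e(3), q(4), u(5), e(6), n(7), c(8), y(9). Total: 9 letters.

9


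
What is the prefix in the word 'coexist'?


The word 'coexist' = 'co' (prefix) + 'exist' (root). The prefix is 'co'.

co


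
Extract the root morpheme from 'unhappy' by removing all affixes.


Remove prefix 'un' from 'unhappy' to get root 'happy'.

happy


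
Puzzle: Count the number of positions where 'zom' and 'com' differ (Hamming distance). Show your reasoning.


Alignment:
Position 1: 'z' vs 'c' = DIFFER
Position 2: 'o' vs 'o' = match
Position 3: 'm' vs 'm' = match
Total differences: 1

1


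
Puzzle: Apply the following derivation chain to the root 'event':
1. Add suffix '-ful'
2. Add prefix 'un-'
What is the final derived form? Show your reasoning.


Step 1: Add suffix '-ful' to 'event' = 'eventful'
Step 2: Add prefix 'un-' to 'eventful' = 'uneventful'

uneventful


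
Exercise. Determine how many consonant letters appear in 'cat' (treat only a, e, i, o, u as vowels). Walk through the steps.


Consonants in 'cat': c, t = 2 consonants.

2


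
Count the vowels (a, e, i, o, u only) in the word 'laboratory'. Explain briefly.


Vowels in 'laboratory': a, o, a, o = 4 vowels.

4


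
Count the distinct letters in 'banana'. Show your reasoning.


Unique letters in 'banana': {a, b, n} = 3 distinct letters.

3


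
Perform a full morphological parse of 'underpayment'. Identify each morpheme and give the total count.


Step 1: Identify prefix: 'under' (meaning: beneath/insufficient)
Step 2: Identify root: 'pay'
Step 3: Identify suffix(es): 'ment'
Decomposition: under- (prefix: beneath/insufficient) + pay (root) + -ment (suffix: action/result)
Total morphemes: 3

3 morphemes (under- (prefix: beneath/insufficient) + pay (root) + -ment (suffix: action/result))


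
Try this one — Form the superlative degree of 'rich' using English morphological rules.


Apply superlative formation (add -est): 'rich' -> 'richest'.

richest


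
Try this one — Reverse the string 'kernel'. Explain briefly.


Reverse 'kernel' character by character: 'lenrek'.

lenrek


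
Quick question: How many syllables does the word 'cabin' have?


Break 'cabin' into syllables: cab-in -> cab | in = 2 syllables

2 syllables


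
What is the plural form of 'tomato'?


Apply rule: Add -es (consonant + o). 'tomato' becomes 'tomatoes'.

tomatoes


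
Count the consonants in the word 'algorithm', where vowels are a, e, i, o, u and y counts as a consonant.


Consonants in 'algorithm': l, g, r, t, h, m = 6 consonants.

6


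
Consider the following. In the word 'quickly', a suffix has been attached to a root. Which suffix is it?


The word 'quickly' = 'quick' (root) + '-ly' (suffix). The suffix is '-ly'.

ly


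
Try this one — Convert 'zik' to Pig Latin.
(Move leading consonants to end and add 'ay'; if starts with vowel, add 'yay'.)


'zik': move consonant cluster 'z' to end and add 'ay': 'ikzay'.

ikzay


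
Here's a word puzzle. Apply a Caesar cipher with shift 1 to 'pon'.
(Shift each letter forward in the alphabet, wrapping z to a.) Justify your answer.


Shift each letter by 1: p -> q, o -> p, n -> o. Result: 'qpo'.

qpo


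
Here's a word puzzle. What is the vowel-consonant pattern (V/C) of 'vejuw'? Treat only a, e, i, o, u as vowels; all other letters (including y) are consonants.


Letter mapping: v = C, e = V, j = C, u = V, w = C.

CVCVC


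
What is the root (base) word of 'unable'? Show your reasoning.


Remove prefix 'un' from 'unable' to get root 'able'.

able


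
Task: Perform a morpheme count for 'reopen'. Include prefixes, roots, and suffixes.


Decomposition: re- (prefix) + open (root) = 2 morpheme(s)

2 morphemes


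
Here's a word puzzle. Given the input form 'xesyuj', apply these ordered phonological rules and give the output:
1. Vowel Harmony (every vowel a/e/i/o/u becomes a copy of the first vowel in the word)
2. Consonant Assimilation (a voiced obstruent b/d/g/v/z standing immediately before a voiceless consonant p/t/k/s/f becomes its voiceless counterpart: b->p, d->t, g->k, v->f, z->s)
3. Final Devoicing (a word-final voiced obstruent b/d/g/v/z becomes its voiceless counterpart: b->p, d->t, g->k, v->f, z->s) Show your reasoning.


Starting form: 'xesyuj'
Rule 1: Vowel Harmony: all vowels become 'e' (matching first vowel). 'xesyuj' -> 'xesyej'
Rule 2: Consonant Assimilation: no voiced obstruent (b/d/g/v/z) stands immediately before a voiceless consonant (p/t/k/s/f). No change.
Rule 3: Final Devoicing: final consonant 'j' is not one of the voiced obstruents b/d/g/v/z. No change.
Final form: 'xesyej'

xesyej


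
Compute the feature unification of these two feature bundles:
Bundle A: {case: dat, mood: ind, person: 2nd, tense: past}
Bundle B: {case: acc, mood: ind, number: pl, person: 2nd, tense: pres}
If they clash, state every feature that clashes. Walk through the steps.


Compare features:
case: A=dat vs B=acc -> CLASH
mood: A=ind vs B=ind -> unified: ind
number: A=_ vs B=pl -> unified: pl
person: A=2nd vs B=2nd -> unified: 2nd
tense: A=past vs B=pres -> CLASH
Clashes detected on features 'case' (dat vs acc) and 'tense' (past vs pres); unification fails.

CLASH on 'case' (dat vs acc) and 'tense' (past vs pres)


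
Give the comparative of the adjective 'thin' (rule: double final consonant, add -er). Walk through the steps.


Apply comparative formation (double final consonant, add -er): 'thin' -> 'thinner'.

thinner


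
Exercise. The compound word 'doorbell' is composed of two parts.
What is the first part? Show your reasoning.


Split 'doorbell' into 'door' + 'bell'. The first part is 'door'.

door


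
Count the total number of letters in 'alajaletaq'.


Spell out 'alajaletaq' and number each letter: a(1), l(2), a(3), j(4), a(5), l(6), e(7), t(8), a(9), q(10). Total: 10 letters.

10


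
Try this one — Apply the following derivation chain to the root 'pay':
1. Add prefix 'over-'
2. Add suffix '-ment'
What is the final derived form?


Step 1: Add prefix 'over-' to 'pay' = 'overpay'
Step 2: Add suffix '-ment' to 'overpay' = 'overpayment'

overpayment


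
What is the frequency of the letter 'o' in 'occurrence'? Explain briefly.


Letter 'o' in 'occurrence': found at position(s) 1 = 1 occurrence(s).

1


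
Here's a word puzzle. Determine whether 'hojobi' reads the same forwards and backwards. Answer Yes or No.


Forward: 'hojobi'
Reversed: 'ibojoh'
They differ.

No


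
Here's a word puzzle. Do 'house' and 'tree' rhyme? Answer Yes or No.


Rime (stressed vowel + following sounds) of 'house': -ouse = /aʊs/
Rime of 'tree': -ee = /iː/
/aʊs/ and /iː/ are different ending sounds, so the words do not rhyme.

No


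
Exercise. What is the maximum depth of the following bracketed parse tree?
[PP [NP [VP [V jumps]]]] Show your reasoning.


Count bracket nesting levels:
'[' at pos 0: depth = 1
'[' at pos 4: depth = 2
'[' at pos 8: depth = 3
'[' at pos 12: depth = 4
Maximum depth reached: 4

4


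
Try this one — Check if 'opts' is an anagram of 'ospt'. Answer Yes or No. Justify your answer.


Sorted letters of 'opts': 'opst'
Sorted letters of 'ospt': 'opst'
They match.

Yes


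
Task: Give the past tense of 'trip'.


Apply rule: Double final consonant and add -ed. 'trip' becomes 'tripped'.

tripped


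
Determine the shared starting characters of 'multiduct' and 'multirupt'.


Compare from the start: 5 characters match: 'multi'. Mismatch at position 6: 'd' vs 'r'.

multi


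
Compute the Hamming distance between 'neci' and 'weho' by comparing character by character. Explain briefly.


Alignment:
Position 1: 'n' vs 'w' = DIFFER
Position 2: 'e' vs 'e' = match
Position 3: 'c' vs 'h' = DIFFER
Position 4: 'i' vs 'o' = DIFFER
Total differences: 3

3


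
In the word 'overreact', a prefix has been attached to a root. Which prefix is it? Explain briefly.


The word 'overreact' = 'over' (prefix) + 'react' (root). The prefix is 'over'.

over


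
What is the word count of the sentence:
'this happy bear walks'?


Split into words: this | happy | bear | walks = 4 words.

4


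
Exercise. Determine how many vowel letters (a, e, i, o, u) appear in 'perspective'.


Vowels in 'perspective': e, e, i, e = 4 vowels.

4


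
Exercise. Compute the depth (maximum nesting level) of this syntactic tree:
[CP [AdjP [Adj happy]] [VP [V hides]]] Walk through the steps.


Count bracket nesting levels:
'[' at pos 0: depth = 1
'[' at pos 4: depth = 2
'[' at pos 10: depth = 3
'[' at pos 23: depth = 2
'[' at pos 27: depth = 3
Maximum depth reached: 3

3


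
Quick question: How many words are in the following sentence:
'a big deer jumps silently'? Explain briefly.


Split into words: a | big | deer | jumps | silently = 5 words.

5


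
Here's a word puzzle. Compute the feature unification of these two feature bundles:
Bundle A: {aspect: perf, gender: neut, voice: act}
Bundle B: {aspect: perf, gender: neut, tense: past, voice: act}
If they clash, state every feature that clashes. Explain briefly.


Compare features:
aspect: A=perf vs B=perf -> unified: perf
gender: A=neut vs B=neut -> unified: neut
tense: A=_ vs B=past -> unified: past
voice: A=act vs B=act -> unified: act
No clashes found.

Unified: {aspect: perf, gender: neut, tense: past, voice: act}
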